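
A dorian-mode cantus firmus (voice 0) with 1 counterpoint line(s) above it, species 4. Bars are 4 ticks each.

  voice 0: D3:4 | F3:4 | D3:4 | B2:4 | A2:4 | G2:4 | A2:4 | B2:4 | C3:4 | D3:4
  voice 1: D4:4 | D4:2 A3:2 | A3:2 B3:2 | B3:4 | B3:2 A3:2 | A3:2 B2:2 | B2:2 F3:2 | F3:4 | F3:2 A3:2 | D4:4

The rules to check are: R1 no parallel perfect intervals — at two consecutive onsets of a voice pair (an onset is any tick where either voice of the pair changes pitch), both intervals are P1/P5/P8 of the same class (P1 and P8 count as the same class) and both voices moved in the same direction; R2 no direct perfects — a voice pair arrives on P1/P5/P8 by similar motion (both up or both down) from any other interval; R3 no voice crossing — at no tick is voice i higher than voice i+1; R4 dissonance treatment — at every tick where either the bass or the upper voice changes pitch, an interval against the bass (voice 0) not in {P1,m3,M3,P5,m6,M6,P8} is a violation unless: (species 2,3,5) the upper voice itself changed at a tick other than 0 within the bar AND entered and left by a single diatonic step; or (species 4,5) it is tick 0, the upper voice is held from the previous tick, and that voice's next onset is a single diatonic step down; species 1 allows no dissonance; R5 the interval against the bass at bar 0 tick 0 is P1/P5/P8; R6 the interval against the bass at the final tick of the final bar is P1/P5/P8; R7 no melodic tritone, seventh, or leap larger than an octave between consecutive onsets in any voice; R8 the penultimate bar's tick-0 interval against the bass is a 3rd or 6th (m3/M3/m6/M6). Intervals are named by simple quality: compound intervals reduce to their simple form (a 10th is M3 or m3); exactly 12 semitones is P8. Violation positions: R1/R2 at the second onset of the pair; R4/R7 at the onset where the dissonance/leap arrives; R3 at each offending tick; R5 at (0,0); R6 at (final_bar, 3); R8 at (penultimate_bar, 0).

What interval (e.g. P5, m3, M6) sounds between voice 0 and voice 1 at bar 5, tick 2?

M3

voice 0=G2 voice 1=B2 -> M3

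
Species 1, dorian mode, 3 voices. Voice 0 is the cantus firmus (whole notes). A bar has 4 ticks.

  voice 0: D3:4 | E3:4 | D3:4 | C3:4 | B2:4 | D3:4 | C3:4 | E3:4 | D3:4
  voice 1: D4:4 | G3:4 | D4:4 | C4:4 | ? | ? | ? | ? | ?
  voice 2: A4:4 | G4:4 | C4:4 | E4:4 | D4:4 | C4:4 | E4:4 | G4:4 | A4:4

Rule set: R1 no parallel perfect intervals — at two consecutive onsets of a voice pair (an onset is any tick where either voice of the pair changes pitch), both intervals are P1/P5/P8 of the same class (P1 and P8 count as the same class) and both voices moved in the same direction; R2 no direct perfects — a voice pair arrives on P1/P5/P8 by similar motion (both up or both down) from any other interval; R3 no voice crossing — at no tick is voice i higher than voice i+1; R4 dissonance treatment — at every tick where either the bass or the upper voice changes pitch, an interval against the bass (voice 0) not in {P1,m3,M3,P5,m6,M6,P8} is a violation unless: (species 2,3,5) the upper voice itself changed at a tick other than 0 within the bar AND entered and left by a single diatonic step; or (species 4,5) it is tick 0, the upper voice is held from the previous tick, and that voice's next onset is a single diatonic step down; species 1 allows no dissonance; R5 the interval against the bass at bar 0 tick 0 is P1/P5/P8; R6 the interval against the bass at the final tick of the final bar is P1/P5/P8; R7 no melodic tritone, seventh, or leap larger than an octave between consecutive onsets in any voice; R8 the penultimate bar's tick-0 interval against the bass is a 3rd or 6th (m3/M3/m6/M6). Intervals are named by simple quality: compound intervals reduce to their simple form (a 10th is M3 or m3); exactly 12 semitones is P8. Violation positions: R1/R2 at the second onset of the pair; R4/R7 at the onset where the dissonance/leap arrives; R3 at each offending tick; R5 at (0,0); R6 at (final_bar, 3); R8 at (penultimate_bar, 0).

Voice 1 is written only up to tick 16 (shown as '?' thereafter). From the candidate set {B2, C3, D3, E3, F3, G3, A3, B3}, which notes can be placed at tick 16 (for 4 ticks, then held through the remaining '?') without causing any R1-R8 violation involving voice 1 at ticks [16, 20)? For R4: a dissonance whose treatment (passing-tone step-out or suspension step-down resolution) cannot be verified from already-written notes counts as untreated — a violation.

B2: violates R1,R7
C3: violates R4
D3: violates R2,R7
E3: violates R4
F3: violates R4
G3: violates R2
A3: violates R4
B3: violates R1

{}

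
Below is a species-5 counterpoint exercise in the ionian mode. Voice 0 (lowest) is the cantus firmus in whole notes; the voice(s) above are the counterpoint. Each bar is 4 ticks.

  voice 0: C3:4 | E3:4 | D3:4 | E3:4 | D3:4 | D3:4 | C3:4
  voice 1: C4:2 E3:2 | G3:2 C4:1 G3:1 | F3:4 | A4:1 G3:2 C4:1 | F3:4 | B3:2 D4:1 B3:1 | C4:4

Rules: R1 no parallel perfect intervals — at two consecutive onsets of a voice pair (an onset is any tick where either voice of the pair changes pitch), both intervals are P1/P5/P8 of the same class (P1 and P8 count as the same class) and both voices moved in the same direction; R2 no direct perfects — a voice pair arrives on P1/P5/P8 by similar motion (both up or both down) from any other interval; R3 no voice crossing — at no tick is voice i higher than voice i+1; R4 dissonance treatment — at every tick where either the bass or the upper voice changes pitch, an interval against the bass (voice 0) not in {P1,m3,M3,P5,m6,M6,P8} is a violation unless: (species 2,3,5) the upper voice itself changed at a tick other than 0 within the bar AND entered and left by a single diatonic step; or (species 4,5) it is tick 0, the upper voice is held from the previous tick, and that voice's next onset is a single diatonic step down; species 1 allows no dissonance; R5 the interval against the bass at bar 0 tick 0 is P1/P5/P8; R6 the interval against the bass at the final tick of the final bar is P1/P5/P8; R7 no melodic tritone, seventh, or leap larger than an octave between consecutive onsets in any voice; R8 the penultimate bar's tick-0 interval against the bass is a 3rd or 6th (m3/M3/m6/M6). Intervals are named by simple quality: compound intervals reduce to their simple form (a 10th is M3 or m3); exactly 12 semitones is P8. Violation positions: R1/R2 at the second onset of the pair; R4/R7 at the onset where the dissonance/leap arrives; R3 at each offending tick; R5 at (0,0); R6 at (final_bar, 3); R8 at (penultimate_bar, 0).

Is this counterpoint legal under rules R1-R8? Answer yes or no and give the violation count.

No (4 violations)

bar 0: v0=C3 v1=C4 (P8)
bar 1: v0=E3 v1=G3 (m3)
bar 2: v0=D3 v1=F3 (m3)
bar 3: v0=E3 v1=A4 (P4)
bar 4: v0=D3 v1=F3 (m3)
bar 5: v0=D3 v1=B3 (M6)
bar 6: v0=C3 v1=C4 (P8)
  R4 @ bar3.0: E3/A4 P4 untreated
  R7 @ bar3.0: F3->A4 leap 16st
  R7 @ bar3.1: A4->G3 leap 14st
  R7 @ bar5.0: F3->B3 leap 6st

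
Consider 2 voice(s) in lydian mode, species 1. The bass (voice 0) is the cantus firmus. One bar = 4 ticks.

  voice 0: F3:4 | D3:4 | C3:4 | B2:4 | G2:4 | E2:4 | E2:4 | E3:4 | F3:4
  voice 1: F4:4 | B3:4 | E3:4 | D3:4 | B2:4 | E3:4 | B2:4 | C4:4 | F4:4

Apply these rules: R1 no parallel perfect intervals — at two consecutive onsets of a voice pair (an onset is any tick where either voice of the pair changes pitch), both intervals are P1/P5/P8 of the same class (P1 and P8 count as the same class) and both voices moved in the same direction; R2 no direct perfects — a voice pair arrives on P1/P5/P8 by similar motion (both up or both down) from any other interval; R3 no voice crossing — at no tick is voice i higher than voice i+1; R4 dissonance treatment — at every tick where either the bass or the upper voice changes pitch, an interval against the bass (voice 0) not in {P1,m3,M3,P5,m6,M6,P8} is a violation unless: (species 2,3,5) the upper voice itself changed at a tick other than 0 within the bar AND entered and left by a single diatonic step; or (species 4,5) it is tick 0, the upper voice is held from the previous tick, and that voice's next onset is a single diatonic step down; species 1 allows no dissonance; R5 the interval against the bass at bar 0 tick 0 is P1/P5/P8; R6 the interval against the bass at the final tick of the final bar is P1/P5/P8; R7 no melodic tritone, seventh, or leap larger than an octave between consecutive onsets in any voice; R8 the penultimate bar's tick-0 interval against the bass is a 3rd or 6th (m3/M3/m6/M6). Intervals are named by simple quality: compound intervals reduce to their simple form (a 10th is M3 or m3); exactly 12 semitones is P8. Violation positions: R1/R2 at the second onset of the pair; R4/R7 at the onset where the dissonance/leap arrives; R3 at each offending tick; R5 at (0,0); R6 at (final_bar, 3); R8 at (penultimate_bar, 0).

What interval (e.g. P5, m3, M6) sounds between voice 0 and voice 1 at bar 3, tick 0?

voice 0=B2 voice 1=D3 -> m3

m3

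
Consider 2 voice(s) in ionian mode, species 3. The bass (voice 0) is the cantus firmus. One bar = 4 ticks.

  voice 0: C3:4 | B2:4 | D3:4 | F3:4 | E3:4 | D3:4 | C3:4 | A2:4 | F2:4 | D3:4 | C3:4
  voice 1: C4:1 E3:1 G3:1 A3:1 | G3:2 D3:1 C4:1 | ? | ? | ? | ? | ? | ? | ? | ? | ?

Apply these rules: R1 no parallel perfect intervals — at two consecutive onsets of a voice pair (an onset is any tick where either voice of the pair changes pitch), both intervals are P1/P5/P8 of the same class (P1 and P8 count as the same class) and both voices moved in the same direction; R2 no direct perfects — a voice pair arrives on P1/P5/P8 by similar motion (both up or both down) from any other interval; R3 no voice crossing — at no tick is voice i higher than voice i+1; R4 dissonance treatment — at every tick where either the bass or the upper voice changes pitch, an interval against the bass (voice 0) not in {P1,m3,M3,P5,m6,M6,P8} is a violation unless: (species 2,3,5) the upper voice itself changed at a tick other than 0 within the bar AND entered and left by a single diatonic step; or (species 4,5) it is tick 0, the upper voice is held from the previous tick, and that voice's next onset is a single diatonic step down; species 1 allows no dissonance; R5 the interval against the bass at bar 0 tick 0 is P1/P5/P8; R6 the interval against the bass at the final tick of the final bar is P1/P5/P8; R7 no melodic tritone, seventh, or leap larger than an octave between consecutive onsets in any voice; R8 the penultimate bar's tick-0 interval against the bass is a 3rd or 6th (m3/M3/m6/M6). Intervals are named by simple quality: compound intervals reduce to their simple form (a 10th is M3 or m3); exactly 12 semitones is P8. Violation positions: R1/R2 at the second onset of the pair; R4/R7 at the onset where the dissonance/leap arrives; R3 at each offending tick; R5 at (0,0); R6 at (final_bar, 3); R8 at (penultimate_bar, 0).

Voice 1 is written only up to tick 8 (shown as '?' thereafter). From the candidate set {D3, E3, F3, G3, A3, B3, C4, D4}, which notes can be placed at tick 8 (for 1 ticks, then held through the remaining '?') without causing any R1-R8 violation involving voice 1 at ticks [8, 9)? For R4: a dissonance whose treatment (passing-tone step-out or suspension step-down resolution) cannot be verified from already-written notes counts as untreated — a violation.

{A3, B3, F3}

D3: violates R7
E3: violates R4
F3: legal
G3: violates R4
A3: legal
B3: legal
C4: violates R4
D4: violates R2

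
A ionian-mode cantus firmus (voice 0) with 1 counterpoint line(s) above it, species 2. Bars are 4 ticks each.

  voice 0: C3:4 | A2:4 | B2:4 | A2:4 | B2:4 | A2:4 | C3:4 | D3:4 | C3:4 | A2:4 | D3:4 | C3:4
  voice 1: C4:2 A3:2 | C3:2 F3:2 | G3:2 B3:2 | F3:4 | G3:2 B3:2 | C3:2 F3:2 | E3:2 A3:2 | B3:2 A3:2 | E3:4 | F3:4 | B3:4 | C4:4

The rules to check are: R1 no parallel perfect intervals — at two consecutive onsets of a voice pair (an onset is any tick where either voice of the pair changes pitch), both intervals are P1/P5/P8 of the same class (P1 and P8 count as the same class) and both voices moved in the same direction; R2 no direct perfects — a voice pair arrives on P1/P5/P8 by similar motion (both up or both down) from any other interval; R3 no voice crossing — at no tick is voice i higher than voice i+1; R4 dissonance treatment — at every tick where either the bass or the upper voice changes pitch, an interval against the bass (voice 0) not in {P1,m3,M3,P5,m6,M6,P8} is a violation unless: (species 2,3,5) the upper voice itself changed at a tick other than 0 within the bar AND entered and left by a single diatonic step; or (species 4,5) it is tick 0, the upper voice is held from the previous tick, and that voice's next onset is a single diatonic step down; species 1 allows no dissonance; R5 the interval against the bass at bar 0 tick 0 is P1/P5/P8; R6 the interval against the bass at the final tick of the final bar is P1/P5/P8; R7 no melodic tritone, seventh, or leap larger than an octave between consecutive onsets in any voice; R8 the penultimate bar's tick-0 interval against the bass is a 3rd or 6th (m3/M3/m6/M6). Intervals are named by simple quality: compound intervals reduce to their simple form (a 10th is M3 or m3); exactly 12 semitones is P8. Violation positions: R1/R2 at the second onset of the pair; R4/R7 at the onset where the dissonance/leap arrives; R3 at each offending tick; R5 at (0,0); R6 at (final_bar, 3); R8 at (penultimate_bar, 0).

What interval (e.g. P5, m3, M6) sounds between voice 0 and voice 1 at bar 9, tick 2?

m6

voice 0=A2 voice 1=F3 -> m6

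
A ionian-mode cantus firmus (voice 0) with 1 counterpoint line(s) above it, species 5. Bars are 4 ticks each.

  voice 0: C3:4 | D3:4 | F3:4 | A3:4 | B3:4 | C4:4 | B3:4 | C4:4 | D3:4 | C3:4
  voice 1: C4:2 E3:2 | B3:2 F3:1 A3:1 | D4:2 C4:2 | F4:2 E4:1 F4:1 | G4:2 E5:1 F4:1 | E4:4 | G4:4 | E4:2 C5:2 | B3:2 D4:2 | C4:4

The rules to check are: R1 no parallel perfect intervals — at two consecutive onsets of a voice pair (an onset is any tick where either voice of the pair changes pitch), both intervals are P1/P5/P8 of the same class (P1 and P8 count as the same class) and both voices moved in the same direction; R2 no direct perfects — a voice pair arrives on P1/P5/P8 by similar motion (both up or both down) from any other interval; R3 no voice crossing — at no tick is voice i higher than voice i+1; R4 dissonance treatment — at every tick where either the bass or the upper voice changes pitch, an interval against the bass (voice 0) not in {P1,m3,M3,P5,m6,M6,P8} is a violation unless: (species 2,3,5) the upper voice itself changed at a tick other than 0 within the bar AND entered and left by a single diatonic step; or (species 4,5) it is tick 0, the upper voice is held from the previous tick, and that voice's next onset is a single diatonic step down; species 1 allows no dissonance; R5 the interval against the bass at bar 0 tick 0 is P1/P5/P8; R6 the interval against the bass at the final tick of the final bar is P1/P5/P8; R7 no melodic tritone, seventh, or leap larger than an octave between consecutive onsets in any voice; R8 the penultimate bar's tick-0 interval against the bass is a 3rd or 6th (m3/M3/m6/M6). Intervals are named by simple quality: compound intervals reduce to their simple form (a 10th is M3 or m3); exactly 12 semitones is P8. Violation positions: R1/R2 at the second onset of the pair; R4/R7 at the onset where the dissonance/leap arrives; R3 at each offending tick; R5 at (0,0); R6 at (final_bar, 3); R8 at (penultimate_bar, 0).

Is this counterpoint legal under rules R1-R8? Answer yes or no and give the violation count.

bar 0: v0=C3 v1=C4 (P8)
bar 1: v0=D3 v1=B3 (M6)
bar 2: v0=F3 v1=D4 (M6)
bar 3: v0=A3 v1=F4 (m6)
bar 4: v0=B3 v1=G4 (m6)
bar 5: v0=C4 v1=E4 (M3)
bar 6: v0=B3 v1=G4 (m6)
bar 7: v0=C4 v1=E4 (M3)
bar 8: v0=D3 v1=B3 (M6)
bar 9: v0=C3 v1=C4 (P8)
  R7 @ bar1.2: B3->F3 leap 6st
  R4 @ bar4.2: B3/E5 P4 untreated
  R4 @ bar4.3: B3/F4 TT untreated
  R7 @ bar4.3: E5->F4 leap 11st
  R7 @ bar8.0: C4->D3 leap 10st
  R7 @ bar8.0: C5->B3 leap 13st
  R1 @ bar9.0: D3/D4 P8 -> C3/C4 P8 similar

No (7 violations)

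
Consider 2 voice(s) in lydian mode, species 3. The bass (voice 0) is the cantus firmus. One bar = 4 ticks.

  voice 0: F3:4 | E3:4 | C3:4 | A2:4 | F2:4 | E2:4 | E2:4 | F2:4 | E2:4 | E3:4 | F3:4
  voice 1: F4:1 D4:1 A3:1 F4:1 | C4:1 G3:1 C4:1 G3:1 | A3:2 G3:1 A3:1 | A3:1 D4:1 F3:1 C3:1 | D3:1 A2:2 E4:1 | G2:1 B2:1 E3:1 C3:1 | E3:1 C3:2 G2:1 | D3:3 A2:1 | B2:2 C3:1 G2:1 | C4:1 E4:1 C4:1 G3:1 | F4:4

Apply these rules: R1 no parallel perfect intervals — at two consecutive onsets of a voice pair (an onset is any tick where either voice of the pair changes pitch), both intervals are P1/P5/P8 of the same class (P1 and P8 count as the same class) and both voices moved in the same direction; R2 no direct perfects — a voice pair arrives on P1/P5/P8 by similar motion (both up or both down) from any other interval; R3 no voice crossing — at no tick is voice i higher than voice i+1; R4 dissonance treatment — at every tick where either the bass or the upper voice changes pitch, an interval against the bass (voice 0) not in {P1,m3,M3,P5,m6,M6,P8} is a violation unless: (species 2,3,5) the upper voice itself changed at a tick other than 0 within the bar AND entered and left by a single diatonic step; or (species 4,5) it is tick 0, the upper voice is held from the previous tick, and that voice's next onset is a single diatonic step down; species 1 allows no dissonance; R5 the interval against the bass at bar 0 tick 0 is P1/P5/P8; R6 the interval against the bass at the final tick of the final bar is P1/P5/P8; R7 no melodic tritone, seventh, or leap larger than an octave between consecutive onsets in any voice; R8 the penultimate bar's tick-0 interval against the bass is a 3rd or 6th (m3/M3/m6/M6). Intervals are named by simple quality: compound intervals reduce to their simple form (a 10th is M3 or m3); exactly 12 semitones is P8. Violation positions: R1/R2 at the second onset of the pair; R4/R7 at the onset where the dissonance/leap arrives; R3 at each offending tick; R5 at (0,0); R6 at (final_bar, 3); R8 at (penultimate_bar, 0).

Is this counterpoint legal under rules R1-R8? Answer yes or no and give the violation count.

bar 0: v0=F3 v1=F4 (P8)
bar 1: v0=E3 v1=C4 (m6)
bar 2: v0=C3 v1=A3 (M6)
bar 3: v0=A2 v1=A3 (P8)
bar 4: v0=F2 v1=D3 (M6)
bar 5: v0=E2 v1=G2 (m3)
bar 6: v0=E2 v1=E3 (P8)
bar 7: v0=F2 v1=D3 (M6)
bar 8: v0=E2 v1=B2 (P5)
bar 9: v0=E3 v1=C4 (m6)
bar 10: v0=F3 v1=F4 (P8)
  R4 @ bar3.1: A2/D4 P4 untreated
  R4 @ bar4.3: F2/E4 M7 untreated
  R7 @ bar4.3: A2->E4 leap 19st
  R7 @ bar5.0: E4->G2 leap 21st
  R7 @ bar9.0: G2->C4 leap 17st
  R2 @ bar10.0: E3/G3 m3 -> F3/F4 P8 similar
  R7 @ bar10.0: G3->F4 leap 10st

No (7 violations)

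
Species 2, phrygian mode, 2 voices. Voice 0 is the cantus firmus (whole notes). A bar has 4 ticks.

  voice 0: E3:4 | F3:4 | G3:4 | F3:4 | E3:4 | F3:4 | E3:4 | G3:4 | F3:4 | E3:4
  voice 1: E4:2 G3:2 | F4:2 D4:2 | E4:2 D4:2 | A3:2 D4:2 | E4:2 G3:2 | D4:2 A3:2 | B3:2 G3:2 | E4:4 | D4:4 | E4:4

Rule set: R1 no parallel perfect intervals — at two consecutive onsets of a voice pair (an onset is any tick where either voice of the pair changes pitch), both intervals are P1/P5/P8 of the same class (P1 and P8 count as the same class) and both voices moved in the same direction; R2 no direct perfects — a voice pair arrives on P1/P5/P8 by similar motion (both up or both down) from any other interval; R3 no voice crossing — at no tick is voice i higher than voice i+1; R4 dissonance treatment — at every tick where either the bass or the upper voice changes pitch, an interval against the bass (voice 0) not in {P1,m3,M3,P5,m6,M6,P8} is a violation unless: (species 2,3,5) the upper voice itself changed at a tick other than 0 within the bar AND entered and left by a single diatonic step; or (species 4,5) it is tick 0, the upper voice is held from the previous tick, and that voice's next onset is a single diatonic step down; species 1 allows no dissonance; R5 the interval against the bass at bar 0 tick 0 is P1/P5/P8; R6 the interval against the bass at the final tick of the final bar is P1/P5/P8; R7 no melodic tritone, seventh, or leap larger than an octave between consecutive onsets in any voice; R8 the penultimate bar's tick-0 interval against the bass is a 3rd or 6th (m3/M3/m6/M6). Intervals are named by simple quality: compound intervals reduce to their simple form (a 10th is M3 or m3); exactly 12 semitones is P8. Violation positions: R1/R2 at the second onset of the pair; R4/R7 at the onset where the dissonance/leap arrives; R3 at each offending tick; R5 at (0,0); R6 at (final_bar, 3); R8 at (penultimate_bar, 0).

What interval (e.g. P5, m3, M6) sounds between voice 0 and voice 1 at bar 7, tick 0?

voice 0=G3 voice 1=E4 -> M6

M6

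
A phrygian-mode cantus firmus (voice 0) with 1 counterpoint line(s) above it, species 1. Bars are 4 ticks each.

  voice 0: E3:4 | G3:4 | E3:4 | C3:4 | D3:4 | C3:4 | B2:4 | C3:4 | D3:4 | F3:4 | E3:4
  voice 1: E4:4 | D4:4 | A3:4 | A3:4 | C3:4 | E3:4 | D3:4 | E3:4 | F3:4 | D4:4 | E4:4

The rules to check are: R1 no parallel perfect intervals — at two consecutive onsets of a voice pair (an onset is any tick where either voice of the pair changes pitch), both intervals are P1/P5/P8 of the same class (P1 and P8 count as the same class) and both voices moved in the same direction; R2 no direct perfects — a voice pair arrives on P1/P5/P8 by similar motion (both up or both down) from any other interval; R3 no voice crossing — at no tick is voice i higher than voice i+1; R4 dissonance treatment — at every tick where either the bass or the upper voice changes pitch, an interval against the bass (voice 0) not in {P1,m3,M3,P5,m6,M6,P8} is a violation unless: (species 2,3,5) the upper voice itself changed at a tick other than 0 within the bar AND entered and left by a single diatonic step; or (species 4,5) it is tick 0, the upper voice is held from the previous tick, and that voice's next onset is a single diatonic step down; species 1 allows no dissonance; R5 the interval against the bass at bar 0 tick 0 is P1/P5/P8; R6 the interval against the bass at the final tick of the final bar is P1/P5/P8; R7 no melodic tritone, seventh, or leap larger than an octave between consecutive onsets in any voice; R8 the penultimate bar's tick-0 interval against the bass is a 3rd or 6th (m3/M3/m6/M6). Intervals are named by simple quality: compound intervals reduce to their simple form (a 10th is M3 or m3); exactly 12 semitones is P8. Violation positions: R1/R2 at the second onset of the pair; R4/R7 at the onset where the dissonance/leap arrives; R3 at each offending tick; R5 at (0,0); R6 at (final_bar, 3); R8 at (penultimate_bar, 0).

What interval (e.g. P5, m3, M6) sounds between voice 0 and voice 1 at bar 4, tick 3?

M2

voice 0=D3 voice 1=C3 -> M2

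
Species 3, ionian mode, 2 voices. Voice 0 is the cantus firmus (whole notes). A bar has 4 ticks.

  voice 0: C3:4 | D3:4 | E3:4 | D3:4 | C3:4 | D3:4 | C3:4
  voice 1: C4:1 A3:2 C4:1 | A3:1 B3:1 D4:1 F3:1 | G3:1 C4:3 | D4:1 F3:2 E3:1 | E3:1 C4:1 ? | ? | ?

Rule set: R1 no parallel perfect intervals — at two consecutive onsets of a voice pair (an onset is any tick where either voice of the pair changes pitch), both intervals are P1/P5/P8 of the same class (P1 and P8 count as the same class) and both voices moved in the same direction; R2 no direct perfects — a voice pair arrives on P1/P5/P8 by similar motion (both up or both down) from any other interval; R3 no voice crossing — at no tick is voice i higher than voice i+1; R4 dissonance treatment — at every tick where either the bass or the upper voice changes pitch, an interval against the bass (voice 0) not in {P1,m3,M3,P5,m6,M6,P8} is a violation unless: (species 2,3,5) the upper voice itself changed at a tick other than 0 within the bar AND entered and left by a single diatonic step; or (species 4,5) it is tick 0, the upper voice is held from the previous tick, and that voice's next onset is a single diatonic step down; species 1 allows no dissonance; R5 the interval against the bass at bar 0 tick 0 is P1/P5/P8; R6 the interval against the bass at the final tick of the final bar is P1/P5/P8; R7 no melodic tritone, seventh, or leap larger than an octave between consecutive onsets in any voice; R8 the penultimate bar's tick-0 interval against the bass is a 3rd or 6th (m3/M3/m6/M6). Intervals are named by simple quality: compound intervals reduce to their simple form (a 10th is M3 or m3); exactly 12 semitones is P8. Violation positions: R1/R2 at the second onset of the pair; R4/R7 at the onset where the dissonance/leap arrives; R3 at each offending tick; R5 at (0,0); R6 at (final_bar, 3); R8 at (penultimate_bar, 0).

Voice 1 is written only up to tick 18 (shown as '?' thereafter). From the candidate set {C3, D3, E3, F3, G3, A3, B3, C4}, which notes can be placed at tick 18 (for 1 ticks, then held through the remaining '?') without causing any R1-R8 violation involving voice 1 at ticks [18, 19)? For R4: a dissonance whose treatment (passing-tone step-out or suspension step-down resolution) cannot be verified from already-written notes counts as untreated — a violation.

C3: legal
D3: violates R4,R7
E3: legal
F3: violates R4
G3: legal
A3: legal
B3: violates R4
C4: legal

{A3, C3, C4, E3, G3}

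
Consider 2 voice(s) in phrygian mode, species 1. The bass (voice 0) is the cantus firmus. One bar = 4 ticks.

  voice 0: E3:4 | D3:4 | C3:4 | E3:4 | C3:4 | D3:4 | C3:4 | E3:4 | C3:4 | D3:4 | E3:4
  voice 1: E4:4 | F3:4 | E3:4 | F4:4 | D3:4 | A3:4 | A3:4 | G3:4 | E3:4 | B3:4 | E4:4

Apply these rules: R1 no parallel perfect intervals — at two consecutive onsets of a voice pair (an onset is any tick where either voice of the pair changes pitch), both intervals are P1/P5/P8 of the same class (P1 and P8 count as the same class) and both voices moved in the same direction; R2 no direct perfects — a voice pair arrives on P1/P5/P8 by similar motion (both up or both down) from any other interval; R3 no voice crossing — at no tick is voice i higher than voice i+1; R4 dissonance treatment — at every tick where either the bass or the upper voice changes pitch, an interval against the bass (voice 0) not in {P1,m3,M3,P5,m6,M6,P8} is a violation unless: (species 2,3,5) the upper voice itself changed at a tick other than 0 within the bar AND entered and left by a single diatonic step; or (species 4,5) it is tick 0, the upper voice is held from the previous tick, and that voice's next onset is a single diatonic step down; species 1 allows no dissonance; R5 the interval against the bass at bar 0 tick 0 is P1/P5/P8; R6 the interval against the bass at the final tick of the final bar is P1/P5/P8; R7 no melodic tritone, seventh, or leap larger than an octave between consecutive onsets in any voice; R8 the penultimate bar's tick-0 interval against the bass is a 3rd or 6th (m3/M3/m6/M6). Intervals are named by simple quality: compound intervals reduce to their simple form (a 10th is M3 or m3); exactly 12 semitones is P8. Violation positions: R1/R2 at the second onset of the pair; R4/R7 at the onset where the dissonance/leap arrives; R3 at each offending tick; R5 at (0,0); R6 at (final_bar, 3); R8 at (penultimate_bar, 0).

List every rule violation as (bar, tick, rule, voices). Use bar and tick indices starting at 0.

(1, 0, R7, (1,))
(3, 0, R4, (0, 1))
(3, 0, R7, (1,))
(4, 0, R4, (0, 1))
(4, 0, R7, (1,))
(5, 0, R2, (0, 1))
(10, 0, R2, (0, 1))

bar 0: v0=E3 v1=E4 downbeat P8
bar 1: v0=D3 v1=F3 downbeat m3
bar 2: v0=C3 v1=E3 downbeat M3
bar 3: v0=E3 v1=F4 downbeat m2
bar 4: v0=C3 v1=D3 downbeat M2
bar 5: v0=D3 v1=A3 downbeat P5
bar 6: v0=C3 v1=A3 downbeat M6
bar 7: v0=E3 v1=G3 downbeat m3
bar 8: v0=C3 v1=E3 downbeat M3
bar 9: v0=D3 v1=B3 downbeat M6
bar 10: v0=E3 v1=E4 downbeat P8
  -> R7 @ bar 1 tick 0 v(1,): E4->F3 leap 11st
  -> R4 @ bar 3 tick 0 v(0, 1): E3/F4 m2 untreated
  -> R7 @ bar 3 tick 0 v(1,): E3->F4 leap 13st
  -> R4 @ bar 4 tick 0 v(0, 1): C3/D3 M2 untreated
  -> R7 @ bar 4 tick 0 v(1,): F4->D3 leap 15st
  -> R2 @ bar 5 tick 0 v(0, 1): C3/D3 M2 -> D3/A3 P5 similar
  -> R2 @ bar 10 tick 0 v(0, 1): D3/B3 M6 -> E3/E4 P8 similar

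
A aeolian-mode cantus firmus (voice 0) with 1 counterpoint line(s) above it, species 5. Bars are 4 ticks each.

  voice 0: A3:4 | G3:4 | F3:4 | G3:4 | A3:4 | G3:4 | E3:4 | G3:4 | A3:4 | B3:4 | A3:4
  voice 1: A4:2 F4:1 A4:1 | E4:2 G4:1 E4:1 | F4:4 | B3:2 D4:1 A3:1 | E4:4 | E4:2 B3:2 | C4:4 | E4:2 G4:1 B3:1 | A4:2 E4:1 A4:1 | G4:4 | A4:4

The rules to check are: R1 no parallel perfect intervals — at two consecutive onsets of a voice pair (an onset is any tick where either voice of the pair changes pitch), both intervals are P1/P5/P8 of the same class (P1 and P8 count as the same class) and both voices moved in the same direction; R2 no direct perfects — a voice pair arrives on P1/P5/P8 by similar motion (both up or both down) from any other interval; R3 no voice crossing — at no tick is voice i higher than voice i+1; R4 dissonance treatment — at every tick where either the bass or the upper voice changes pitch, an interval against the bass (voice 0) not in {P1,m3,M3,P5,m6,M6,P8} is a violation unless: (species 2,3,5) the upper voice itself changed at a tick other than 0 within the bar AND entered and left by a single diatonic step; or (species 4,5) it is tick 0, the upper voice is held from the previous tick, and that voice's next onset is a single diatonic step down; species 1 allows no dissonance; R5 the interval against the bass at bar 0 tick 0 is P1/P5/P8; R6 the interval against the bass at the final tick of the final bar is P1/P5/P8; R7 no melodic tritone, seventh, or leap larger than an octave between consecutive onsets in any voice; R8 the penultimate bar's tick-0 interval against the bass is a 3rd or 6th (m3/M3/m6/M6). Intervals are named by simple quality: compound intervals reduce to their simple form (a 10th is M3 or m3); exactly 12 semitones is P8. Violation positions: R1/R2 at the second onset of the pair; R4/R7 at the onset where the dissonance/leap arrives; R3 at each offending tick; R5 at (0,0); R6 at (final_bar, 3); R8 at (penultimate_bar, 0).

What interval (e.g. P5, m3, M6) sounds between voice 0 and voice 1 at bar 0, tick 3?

voice 0=A3 voice 1=A4 -> P8

P8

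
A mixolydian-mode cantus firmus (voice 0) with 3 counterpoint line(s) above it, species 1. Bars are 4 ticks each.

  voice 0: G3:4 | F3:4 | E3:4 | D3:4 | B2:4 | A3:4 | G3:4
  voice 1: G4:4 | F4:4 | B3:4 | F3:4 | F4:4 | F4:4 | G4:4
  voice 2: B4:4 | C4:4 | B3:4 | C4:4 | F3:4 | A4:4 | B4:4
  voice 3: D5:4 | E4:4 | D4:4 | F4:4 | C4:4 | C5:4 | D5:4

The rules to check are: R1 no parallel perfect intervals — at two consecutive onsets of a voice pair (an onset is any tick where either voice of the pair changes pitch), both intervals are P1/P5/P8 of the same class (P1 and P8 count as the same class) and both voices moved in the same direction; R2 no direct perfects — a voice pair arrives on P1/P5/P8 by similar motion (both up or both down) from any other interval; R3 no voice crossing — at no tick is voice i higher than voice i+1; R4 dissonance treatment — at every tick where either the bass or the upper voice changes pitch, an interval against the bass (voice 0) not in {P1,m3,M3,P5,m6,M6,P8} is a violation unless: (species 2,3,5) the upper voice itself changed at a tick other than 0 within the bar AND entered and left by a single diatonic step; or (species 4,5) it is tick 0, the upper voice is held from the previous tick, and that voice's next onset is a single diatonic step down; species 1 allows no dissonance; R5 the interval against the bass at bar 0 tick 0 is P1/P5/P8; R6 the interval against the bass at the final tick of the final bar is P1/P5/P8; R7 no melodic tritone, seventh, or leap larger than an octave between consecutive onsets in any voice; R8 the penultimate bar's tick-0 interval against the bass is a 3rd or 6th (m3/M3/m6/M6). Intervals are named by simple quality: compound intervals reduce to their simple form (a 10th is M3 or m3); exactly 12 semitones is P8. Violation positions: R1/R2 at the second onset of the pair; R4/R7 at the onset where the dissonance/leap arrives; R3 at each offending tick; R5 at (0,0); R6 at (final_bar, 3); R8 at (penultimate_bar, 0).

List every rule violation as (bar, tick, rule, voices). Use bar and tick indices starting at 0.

(0, 0, R5, (0, 2))
(1, 0, R1, (0, 1))
(1, 0, R2, (0, 2))
(1, 0, R3, (1, 2))
(1, 0, R4, (0, 3))
(1, 0, R7, (2,))
(1, 0, R7, (3,))
(1, 1, R3, (1, 2))
(1, 2, R3, (1, 2))
(1, 3, R3, (1, 2))
(2, 0, R1, (0, 2))
(2, 0, R2, (0, 1))
(2, 0, R2, (1, 2))
(2, 0, R4, (0, 3))
(2, 0, R7, (1,))
(3, 0, R4, (0, 2))
(3, 0, R7, (1,))
(4, 0, R2, (2, 3))
(4, 0, R3, (1, 2))
(4, 0, R4, (0, 1))
(4, 0, R4, (0, 2))
(4, 0, R4, (0, 3))
(4, 1, R3, (1, 2))
(4, 2, R3, (1, 2))
(4, 3, R3, (1, 2))
(5, 0, R2, (0, 2))
(5, 0, R7, (0,))
(5, 0, R7, (2,))
(5, 0, R8, (0, 2))
(6, 0, R1, (1, 3))
(6, 3, R6, (0, 2))

bar 0: v0=G3 v1=G4 v2=B4 v3=D5 downbeat P5
bar 1: v0=F3 v1=F4 v2=C4 v3=E4 downbeat M7
bar 2: v0=E3 v1=B3 v2=B3 v3=D4 downbeat m7
bar 3: v0=D3 v1=F3 v2=C4 v3=F4 downbeat m3
bar 4: v0=B2 v1=F4 v2=F3 v3=C4 downbeat m2
bar 5: v0=A3 v1=F4 v2=A4 v3=C5 downbeat m3
bar 6: v0=G3 v1=G4 v2=B4 v3=D5 downbeat P5
  -> R5 @ bar 0 tick 0 v(0, 2): opens on M3
  -> R1 @ bar 1 tick 0 v(0, 1): G3/G4 P8 -> F3/F4 P8 similar
  -> R2 @ bar 1 tick 0 v(0, 2): G3/B4 M3 -> F3/C4 P5 similar
  -> R3 @ bar 1 tick 0 v(1, 2): F4 above C4
  -> R4 @ bar 1 tick 0 v(0, 3): F3/E4 M7 untreated
  -> R7 @ bar 1 tick 0 v(2,): B4->C4 leap 11st
  -> R7 @ bar 1 tick 0 v(3,): D5->E4 leap 10st
  -> R3 @ bar 1 tick 1 v(1, 2): F4 above C4
  -> R3 @ bar 1 tick 2 v(1, 2): F4 above C4
  -> R3 @ bar 1 tick 3 v(1, 2): F4 above C4
  -> R1 @ bar 2 tick 0 v(0, 2): F3/C4 P5 -> E3/B3 P5 similar
  -> R2 @ bar 2 tick 0 v(0, 1): F3/F4 P8 -> E3/B3 P5 similar
  -> R2 @ bar 2 tick 0 v(1, 2): F4/C4 P4 -> B3/B3 P1 similar
  -> R4 @ bar 2 tick 0 v(0, 3): E3/D4 m7 untreated
  -> R7 @ bar 2 tick 0 v(1,): F4->B3 leap 6st
  -> R4 @ bar 3 tick 0 v(0, 2): D3/C4 m7 untreated
  -> R7 @ bar 3 tick 0 v(1,): B3->F3 leap 6st
  -> R2 @ bar 4 tick 0 v(2, 3): C4/F4 P4 -> F3/C4 P5 similar
  -> R3 @ bar 4 tick 0 v(1, 2): F4 above F3
  -> R4 @ bar 4 tick 0 v(0, 1): B2/F4 TT untreated
  -> R4 @ bar 4 tick 0 v(0, 2): B2/F3 TT untreated
  -> R4 @ bar 4 tick 0 v(0, 3): B2/C4 m2 untreated
  -> R3 @ bar 4 tick 1 v(1, 2): F4 above F3
  -> R3 @ bar 4 tick 2 v(1, 2): F4 above F3
  -> R3 @ bar 4 tick 3 v(1, 2): F4 above F3
  -> R2 @ bar 5 tick 0 v(0, 2): B2/F3 TT -> A3/A4 P8 similar
  -> R7 @ bar 5 tick 0 v(0,): B2->A3 leap 10st
  -> R7 @ bar 5 tick 0 v(2,): F3->A4 leap 16st
  -> R8 @ bar 5 tick 0 v(0, 2): penult P8 not 3rd/6th
  -> R1 @ bar 6 tick 0 v(1, 3): F4/C5 P5 -> G4/D5 P5 similar
  -> R6 @ bar 6 tick 3 v(0, 2): closes on M3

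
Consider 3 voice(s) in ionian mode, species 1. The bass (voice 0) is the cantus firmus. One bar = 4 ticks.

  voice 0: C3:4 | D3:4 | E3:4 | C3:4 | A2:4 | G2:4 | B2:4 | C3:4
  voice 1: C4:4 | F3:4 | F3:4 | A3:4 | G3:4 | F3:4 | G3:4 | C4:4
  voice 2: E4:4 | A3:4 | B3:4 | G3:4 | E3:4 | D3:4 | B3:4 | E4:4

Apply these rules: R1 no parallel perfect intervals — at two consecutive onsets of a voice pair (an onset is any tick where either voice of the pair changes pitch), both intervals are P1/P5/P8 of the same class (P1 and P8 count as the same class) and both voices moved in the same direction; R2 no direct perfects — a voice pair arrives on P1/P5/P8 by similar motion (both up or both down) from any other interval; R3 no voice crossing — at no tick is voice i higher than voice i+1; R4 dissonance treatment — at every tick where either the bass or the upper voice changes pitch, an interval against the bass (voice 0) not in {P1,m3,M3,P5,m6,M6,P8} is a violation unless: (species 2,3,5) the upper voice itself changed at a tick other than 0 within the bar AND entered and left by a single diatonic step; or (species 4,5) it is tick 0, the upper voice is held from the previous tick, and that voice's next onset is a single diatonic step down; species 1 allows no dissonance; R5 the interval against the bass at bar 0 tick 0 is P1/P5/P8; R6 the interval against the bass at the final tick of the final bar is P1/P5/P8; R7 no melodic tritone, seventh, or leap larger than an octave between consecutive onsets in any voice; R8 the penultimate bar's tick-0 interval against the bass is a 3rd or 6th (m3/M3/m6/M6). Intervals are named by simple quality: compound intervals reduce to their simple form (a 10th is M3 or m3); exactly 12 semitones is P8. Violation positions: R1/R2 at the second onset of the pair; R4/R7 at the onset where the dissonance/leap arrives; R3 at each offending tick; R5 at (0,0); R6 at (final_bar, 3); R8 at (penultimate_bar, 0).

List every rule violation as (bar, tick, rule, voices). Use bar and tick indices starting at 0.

(0, 0, R5, (0, 2))
(2, 0, R1, (0, 2))
(2, 0, R4, (0, 1))
(3, 0, R1, (0, 2))
(3, 0, R3, (1, 2))
(3, 1, R3, (1, 2))
(3, 2, R3, (1, 2))
(3, 3, R3, (1, 2))
(4, 0, R1, (0, 2))
(4, 0, R3, (1, 2))
(4, 0, R4, (0, 1))
(4, 1, R3, (1, 2))
(4, 2, R3, (1, 2))
(4, 3, R3, (1, 2))
(5, 0, R1, (0, 2))
(5, 0, R3, (1, 2))
(5, 0, R4, (0, 1))
(5, 1, R3, (1, 2))
(5, 2, R3, (1, 2))
(5, 3, R3, (1, 2))
(6, 0, R2, (0, 2))
(6, 0, R8, (0, 2))
(7, 0, R2, (0, 1))
(7, 3, R6, (0, 2))

bar 0: v0=C3 v1=C4 v2=E4 downbeat M3
bar 1: v0=D3 v1=F3 v2=A3 downbeat P5
bar 2: v0=E3 v1=F3 v2=B3 downbeat P5
bar 3: v0=C3 v1=A3 v2=G3 downbeat P5
bar 4: v0=A2 v1=G3 v2=E3 downbeat P5
bar 5: v0=G2 v1=F3 v2=D3 downbeat P5
bar 6: v0=B2 v1=G3 v2=B3 downbeat P8
bar 7: v0=C3 v1=C4 v2=E4 downbeat M3
  -> R5 @ bar 0 tick 0 v(0, 2): opens on M3
  -> R1 @ bar 2 tick 0 v(0, 2): D3/A3 P5 -> E3/B3 P5 similar
  -> R4 @ bar 2 tick 0 v(0, 1): E3/F3 m2 untreated
  -> R1 @ bar 3 tick 0 v(0, 2): E3/B3 P5 -> C3/G3 P5 similar
  -> R3 @ bar 3 tick 0 v(1, 2): A3 above G3
  -> R3 @ bar 3 tick 1 v(1, 2): A3 above G3
  -> R3 @ bar 3 tick 2 v(1, 2): A3 above G3
  -> R3 @ bar 3 tick 3 v(1, 2): A3 above G3
  -> R1 @ bar 4 tick 0 v(0, 2): C3/G3 P5 -> A2/E3 P5 similar
  -> R3 @ bar 4 tick 0 v(1, 2): G3 above E3
  -> R4 @ bar 4 tick 0 v(0, 1): A2/G3 m7 untreated
  -> R3 @ bar 4 tick 1 v(1, 2): G3 above E3
  -> R3 @ bar 4 tick 2 v(1, 2): G3 above E3
  -> R3 @ bar 4 tick 3 v(1, 2): G3 above E3
  -> R1 @ bar 5 tick 0 v(0, 2): A2/E3 P5 -> G2/D3 P5 similar
  -> R3 @ bar 5 tick 0 v(1, 2): F3 above D3
  -> R4 @ bar 5 tick 0 v(0, 1): G2/F3 m7 untreated
  -> R3 @ bar 5 tick 1 v(1, 2): F3 above D3
  -> R3 @ bar 5 tick 2 v(1, 2): F3 above D3
  -> R3 @ bar 5 tick 3 v(1, 2): F3 above D3
  -> R2 @ bar 6 tick 0 v(0, 2): G2/D3 P5 -> B2/B3 P8 similar
  -> R8 @ bar 6 tick 0 v(0, 2): penult P8 not 3rd/6th
  -> R2 @ bar 7 tick 0 v(0, 1): B2/G3 m6 -> C3/C4 P8 similar
  -> R6 @ bar 7 tick 3 v(0, 2): closes on M3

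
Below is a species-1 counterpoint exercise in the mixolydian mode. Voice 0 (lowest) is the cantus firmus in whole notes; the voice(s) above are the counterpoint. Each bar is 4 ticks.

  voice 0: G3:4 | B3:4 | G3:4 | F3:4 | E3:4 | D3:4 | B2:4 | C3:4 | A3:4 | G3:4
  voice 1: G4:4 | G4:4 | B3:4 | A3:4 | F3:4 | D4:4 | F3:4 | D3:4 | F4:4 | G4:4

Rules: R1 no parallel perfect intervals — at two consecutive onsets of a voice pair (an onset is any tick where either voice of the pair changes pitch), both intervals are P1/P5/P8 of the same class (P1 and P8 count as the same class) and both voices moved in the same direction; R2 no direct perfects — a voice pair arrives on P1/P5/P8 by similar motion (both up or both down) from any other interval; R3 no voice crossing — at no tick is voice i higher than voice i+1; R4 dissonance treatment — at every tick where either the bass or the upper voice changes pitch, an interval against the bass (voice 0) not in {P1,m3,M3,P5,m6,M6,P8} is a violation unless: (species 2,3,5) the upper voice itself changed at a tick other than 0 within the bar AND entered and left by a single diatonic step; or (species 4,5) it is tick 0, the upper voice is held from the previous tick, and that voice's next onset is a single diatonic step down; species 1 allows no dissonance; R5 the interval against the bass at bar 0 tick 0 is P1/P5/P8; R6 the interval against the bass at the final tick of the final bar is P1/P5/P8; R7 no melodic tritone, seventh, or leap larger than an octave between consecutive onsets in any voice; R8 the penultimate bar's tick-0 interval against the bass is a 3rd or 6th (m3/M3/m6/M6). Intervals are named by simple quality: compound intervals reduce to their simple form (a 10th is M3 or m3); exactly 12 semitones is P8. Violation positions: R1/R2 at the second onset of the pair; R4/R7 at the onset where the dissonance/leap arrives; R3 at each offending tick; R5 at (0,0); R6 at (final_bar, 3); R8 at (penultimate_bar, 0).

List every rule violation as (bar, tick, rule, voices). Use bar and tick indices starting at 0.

bar 0: v0=G3 v1=G4 downbeat P8
bar 1: v0=B3 v1=G4 downbeat m6
bar 2: v0=G3 v1=B3 downbeat M3
bar 3: v0=F3 v1=A3 downbeat M3
bar 4: v0=E3 v1=F3 downbeat m2
bar 5: v0=D3 v1=D4 downbeat P8
bar 6: v0=B2 v1=F3 downbeat TT
bar 7: v0=C3 v1=D3 downbeat M2
bar 8: v0=A3 v1=F4 downbeat m6
bar 9: v0=G3 v1=G4 downbeat P8
  -> R4 @ bar 4 tick 0 v(0, 1): E3/F3 m2 untreated
  -> R4 @ bar 6 tick 0 v(0, 1): B2/F3 TT untreated
  -> R4 @ bar 7 tick 0 v(0, 1): C3/D3 M2 untreated
  -> R7 @ bar 8 tick 0 v(1,): D3->F4 leap 15st

(4, 0, R4, (0, 1))
(6, 0, R4, (0, 1))
(7, 0, R4, (0, 1))
(8, 0, R7, (1,))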